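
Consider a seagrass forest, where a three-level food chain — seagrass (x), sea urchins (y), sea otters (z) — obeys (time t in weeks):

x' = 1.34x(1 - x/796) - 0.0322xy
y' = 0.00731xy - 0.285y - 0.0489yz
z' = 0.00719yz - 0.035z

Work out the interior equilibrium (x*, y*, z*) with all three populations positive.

From dz/dt = 0: 0.00719y* = 0.035, so y* = 4.87.
From dx/dt = 0: 1.34(1 - x*/796) = 0.0322·4.87, giving x* = 796·(1 - 0.117) = 703.
From dy/dt = 0: 0.00731·703 - 0.285 = 0.0489z*, so z* = 4.85/0.0489 = 99.2.

x* ≈ 703, y* ≈ 4.87, z* ≈ 99.2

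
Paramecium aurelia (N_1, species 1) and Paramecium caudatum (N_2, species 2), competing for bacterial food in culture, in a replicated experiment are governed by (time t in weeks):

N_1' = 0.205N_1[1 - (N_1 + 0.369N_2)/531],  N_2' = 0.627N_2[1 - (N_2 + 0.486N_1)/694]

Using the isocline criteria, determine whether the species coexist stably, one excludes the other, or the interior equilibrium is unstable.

Compare the nullcline intercepts: K1/α12 = 531/0.369 = 1440 > K2 = 694; K2/α21 = 694/0.486 = 1430 > K1 = 531.
Since both inequalities hold, each species can invade when rare, so the interior equilibrium is stable.

stable coexistence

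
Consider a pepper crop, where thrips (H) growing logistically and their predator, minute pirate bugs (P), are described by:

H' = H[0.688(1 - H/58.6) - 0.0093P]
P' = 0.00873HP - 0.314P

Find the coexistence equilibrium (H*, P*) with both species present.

From dP/dt = 0 with P > 0: 0.00873H* = 0.314, so H* = 36.
Substitute into dH/dt = 0: 0.688(1 - 36/58.6) = 0.0093P*.
The bracket is 0.386, giving P* = 0.266/0.0093 = 28.6.

H* ≈ 36, P* ≈ 28.6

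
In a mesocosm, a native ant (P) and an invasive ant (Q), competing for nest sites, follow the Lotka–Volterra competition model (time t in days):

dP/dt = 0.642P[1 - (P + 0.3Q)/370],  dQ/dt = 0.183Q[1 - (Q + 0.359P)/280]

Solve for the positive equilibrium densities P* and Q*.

P* ≈ 321, Q* ≈ 165

Setting both brackets to zero gives the nullclines P + 0.3Q = 370 and 0.359P + Q = 280.
Substituting Q = 280 - 0.359P into the first: P(1 - 0.3·0.359) = 370 - 0.3·280.
So P* = 286/0.892 = 321, and then Q* = 280 - 0.359·321 = 165.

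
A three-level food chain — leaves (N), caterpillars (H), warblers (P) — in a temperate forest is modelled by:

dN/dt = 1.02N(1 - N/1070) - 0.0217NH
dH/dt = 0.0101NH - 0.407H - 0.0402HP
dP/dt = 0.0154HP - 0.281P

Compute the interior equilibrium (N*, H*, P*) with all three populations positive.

N* ≈ 655, H* ≈ 18.2, P* ≈ 154

From dP/dt = 0: 0.0154H* = 0.281, so H* = 18.2.
From dN/dt = 0: 1.02(1 - N*/1070) = 0.0217·18.2, giving N* = 1070·(1 - 0.388) = 655.
From dH/dt = 0: 0.0101·655 - 0.407 = 0.0402P*, so P* = 6.2/0.0402 = 154.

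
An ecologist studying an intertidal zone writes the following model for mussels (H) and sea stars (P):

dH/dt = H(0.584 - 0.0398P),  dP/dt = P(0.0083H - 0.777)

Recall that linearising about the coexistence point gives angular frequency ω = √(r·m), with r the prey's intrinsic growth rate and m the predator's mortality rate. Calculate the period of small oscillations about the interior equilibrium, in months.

Here r = 0.584 and m = 0.777, so r·m = 0.454.
ω = √0.454 = 0.674 per month, hence T = 2π/ω ≈ 9.33 months.

T ≈ 9.33 months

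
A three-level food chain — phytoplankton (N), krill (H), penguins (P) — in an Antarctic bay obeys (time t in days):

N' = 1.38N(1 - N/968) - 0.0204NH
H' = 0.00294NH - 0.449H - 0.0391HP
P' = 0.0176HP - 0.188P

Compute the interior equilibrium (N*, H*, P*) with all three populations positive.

From dP/dt = 0: 0.0176H* = 0.188, so H* = 10.7.
From dN/dt = 0: 1.38(1 - N*/968) = 0.0204·10.7, giving N* = 968·(1 - 0.158) = 815.
From dH/dt = 0: 0.00294·815 - 0.449 = 0.0391P*, so P* = 1.95/0.0391 = 49.8.

N* ≈ 815, H* ≈ 10.7, P* ≈ 49.8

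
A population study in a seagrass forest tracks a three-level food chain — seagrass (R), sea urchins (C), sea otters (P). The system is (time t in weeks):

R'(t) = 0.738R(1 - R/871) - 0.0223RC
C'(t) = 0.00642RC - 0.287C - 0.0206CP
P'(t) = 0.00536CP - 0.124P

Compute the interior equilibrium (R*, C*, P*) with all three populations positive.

From dP/dt = 0: 0.00536C* = 0.124, so C* = 23.1.
From dR/dt = 0: 0.738(1 - R*/871) = 0.0223·23.1, giving R* = 871·(1 - 0.699) = 262.
From dC/dt = 0: 0.00642·262 - 0.287 = 0.0206P*, so P* = 1.4/0.0206 = 67.8.

R* ≈ 262, C* ≈ 23.1, P* ≈ 67.8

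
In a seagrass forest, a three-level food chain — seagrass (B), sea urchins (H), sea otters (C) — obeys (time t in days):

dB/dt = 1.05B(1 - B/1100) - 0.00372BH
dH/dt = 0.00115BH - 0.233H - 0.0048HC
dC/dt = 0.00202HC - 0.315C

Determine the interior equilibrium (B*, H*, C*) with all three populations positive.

From dC/dt = 0: 0.00202H* = 0.315, so H* = 156.
From dB/dt = 0: 1.05(1 - B*/1100) = 0.00372·156, giving B* = 1100·(1 - 0.552) = 492.
From dH/dt = 0: 0.00115·492 - 0.233 = 0.0048C*, so C* = 0.333/0.0048 = 69.4.

B* ≈ 492, H* ≈ 156, C* ≈ 69.4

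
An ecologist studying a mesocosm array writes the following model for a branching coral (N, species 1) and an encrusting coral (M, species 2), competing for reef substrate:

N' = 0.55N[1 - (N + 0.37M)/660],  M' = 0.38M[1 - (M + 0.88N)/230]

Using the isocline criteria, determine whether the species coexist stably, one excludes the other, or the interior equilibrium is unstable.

species 1 excludes species 2

Compare the nullcline intercepts: K1/α12 = 660/0.37 = 1780 > K2 = 230; K2/α21 = 230/0.88 = 261 < K1 = 660.
Since the inequalities point opposite ways, species 1 can invade but species 2 cannot.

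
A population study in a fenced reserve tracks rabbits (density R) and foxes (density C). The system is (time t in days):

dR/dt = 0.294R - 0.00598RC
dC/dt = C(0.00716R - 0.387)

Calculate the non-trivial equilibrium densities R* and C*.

Set dC/dt = 0 with C > 0: 0.00716R - 0.387 = 0, so R* = 0.387/0.00716 = 54.1.
Set dR/dt = 0 with R > 0: 0.294 - 0.00598C = 0, so C* = 0.294/0.00598 = 49.2.

R* ≈ 54.1, C* ≈ 49.2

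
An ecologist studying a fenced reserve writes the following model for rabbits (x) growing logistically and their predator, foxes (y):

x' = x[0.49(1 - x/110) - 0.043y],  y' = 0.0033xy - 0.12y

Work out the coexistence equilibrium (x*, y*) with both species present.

From dy/dt = 0 with y > 0: 0.0033x* = 0.12, so x* = 36.4.
Substitute into dx/dt = 0: 0.49(1 - 36.4/110) = 0.043y*.
The bracket is 0.669, giving y* = 0.328/0.043 = 7.63.

x* ≈ 36.4, y* ≈ 7.63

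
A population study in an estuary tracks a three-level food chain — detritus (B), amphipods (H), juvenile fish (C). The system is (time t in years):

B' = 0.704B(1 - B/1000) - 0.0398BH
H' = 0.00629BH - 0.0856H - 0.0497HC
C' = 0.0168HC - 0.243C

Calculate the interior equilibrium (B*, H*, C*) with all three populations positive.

B* ≈ 182, H* ≈ 14.5, C* ≈ 21.3

From dC/dt = 0: 0.0168H* = 0.243, so H* = 14.5.
From dB/dt = 0: 0.704(1 - B*/1000) = 0.0398·14.5, giving B* = 1000·(1 - 0.818) = 182.
From dH/dt = 0: 0.00629·182 - 0.0856 = 0.0497C*, so C* = 1.06/0.0497 = 21.3.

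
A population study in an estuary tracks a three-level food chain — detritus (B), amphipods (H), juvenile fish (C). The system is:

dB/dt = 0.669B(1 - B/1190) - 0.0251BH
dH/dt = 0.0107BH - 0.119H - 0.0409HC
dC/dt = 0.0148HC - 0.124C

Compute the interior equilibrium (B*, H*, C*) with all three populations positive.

From dC/dt = 0: 0.0148H* = 0.124, so H* = 8.38.
From dB/dt = 0: 0.669(1 - B*/1190) = 0.0251·8.38, giving B* = 1190·(1 - 0.314) = 816.
From dH/dt = 0: 0.0107·816 - 0.119 = 0.0409C*, so C* = 8.61/0.0409 = 211.

B* ≈ 816, H* ≈ 8.38, C* ≈ 211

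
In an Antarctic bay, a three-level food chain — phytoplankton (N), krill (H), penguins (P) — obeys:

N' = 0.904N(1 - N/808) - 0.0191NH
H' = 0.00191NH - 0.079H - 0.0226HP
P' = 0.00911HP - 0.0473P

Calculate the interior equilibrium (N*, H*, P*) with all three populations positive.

N* ≈ 719, H* ≈ 5.19, P* ≈ 57.3

From dP/dt = 0: 0.00911H* = 0.0473, so H* = 5.19.
From dN/dt = 0: 0.904(1 - N*/808) = 0.0191·5.19, giving N* = 808·(1 - 0.11) = 719.
From dH/dt = 0: 0.00191·719 - 0.079 = 0.0226P*, so P* = 1.29/0.0226 = 57.3.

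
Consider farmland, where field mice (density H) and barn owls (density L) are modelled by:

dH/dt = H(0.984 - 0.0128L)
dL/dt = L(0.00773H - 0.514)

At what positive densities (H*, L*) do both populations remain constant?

Set dL/dt = 0 with L > 0: 0.00773H - 0.514 = 0, so H* = 0.514/0.00773 = 66.5.
Set dH/dt = 0 with H > 0: 0.984 - 0.0128L = 0, so L* = 0.984/0.0128 = 76.9.

H* ≈ 66.5, L* ≈ 76.9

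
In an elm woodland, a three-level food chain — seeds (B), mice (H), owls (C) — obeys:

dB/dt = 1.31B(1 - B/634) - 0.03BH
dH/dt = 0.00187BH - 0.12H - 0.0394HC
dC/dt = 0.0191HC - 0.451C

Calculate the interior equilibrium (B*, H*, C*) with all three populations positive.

B* ≈ 291, H* ≈ 23.6, C* ≈ 10.8

From dC/dt = 0: 0.0191H* = 0.451, so H* = 23.6.
From dB/dt = 0: 1.31(1 - B*/634) = 0.03·23.6, giving B* = 634·(1 - 0.541) = 291.
From dH/dt = 0: 0.00187·291 - 0.12 = 0.0394C*, so C* = 0.424/0.0394 = 10.8.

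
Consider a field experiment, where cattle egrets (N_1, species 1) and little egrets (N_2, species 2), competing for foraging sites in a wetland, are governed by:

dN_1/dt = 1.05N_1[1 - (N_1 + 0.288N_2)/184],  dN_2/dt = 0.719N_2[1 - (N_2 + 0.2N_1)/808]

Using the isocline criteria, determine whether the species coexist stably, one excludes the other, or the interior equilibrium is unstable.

Compare the nullcline intercepts: K1/α12 = 184/0.288 = 639 < K2 = 808; K2/α21 = 808/0.2 = 4040 > K1 = 184.
Since the inequalities point opposite ways, species 2 can invade but species 1 cannot.

species 2 excludes species 1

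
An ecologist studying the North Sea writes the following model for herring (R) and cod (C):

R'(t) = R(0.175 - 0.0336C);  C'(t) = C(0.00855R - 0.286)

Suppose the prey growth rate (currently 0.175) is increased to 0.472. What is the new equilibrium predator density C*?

At the interior fixed point, setting dR/dt = 0 with R > 0 fixes C* = (prey growth rate)/(RC coefficient) — independent of the other coefficients.
With the change, C* = 0.472/0.0336 = 14; it rises from 5.21.

C* ≈ 14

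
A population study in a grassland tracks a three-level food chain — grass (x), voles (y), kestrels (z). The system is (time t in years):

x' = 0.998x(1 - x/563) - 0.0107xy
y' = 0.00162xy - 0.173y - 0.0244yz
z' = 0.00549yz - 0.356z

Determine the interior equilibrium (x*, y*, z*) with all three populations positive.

From dz/dt = 0: 0.00549y* = 0.356, so y* = 64.8.
From dx/dt = 0: 0.998(1 - x*/563) = 0.0107·64.8, giving x* = 563·(1 - 0.695) = 172.
From dy/dt = 0: 0.00162·172 - 0.173 = 0.0244z*, so z* = 0.105/0.0244 = 4.3.

x* ≈ 172, y* ≈ 64.8, z* ≈ 4.3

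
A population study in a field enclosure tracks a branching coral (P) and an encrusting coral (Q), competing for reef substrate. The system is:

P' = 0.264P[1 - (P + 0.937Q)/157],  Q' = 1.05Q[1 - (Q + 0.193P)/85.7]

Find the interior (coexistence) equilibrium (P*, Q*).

P* ≈ 93.6, Q* ≈ 67.6

Setting both brackets to zero gives the nullclines P + 0.937Q = 157 and 0.193P + Q = 85.7.
Substituting Q = 85.7 - 0.193P into the first: P(1 - 0.937·0.193) = 157 - 0.937·85.7.
So P* = 76.7/0.819 = 93.6, and then Q* = 85.7 - 0.193·93.6 = 67.6.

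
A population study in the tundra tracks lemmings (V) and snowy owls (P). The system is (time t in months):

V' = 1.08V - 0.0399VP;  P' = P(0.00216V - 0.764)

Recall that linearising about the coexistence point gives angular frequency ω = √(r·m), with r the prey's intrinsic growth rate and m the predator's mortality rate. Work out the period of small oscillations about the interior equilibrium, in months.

Here r = 1.08 and m = 0.764, so r·m = 0.825.
ω = √0.825 = 0.908 per month, hence T = 2π/ω ≈ 6.92 months.

T ≈ 6.92 months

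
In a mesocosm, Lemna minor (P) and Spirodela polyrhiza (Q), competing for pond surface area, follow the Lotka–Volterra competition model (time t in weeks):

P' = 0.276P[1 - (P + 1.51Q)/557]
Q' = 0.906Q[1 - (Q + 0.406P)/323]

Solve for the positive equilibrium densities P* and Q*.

Setting both brackets to zero gives the nullclines P + 1.51Q = 557 and 0.406P + Q = 323.
Substituting Q = 323 - 0.406P into the first: P(1 - 1.51·0.406) = 557 - 1.51·323.
So P* = 69.3/0.387 = 179, and then Q* = 323 - 0.406·179 = 250.

P* ≈ 179, Q* ≈ 250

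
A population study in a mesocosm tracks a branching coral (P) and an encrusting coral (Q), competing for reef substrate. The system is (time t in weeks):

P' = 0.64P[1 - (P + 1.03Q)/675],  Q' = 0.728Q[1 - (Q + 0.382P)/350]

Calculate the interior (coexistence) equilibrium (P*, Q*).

Setting both brackets to zero gives the nullclines P + 1.03Q = 675 and 0.382P + Q = 350.
Substituting Q = 350 - 0.382P into the first: P(1 - 1.03·0.382) = 675 - 1.03·350.
So P* = 314/0.607 = 519, and then Q* = 350 - 0.382·519 = 152.

P* ≈ 519, Q* ≈ 152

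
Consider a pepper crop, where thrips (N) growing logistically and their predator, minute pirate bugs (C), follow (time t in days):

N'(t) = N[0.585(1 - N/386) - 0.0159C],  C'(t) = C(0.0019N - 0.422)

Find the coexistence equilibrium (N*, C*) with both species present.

N* ≈ 222, C* ≈ 15.6

From dC/dt = 0 with C > 0: 0.0019N* = 0.422, so N* = 222.
Substitute into dN/dt = 0: 0.585(1 - 222/386) = 0.0159C*.
The bracket is 0.425, giving C* = 0.248/0.0159 = 15.6.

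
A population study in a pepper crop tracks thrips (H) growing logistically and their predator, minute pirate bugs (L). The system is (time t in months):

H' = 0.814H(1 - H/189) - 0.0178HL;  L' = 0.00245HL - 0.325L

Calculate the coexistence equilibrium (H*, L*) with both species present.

H* ≈ 133, L* ≈ 13.6

From dL/dt = 0 with L > 0: 0.00245H* = 0.325, so H* = 133.
Substitute into dH/dt = 0: 0.814(1 - 133/189) = 0.0178L*.
The bracket is 0.298, giving L* = 0.243/0.0178 = 13.6.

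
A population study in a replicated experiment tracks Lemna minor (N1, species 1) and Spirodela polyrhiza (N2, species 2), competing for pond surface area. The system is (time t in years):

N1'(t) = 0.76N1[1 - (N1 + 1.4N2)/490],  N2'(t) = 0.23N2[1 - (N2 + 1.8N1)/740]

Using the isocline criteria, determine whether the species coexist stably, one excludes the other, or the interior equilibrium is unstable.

Compare the nullcline intercepts: K1/α12 = 490/1.4 = 350 < K2 = 740; K2/α21 = 740/1.8 = 411 < K1 = 490.
Since both are reversed, neither can invade when rare; the interior point is a saddle.

unstable coexistence (outcome depends on initial conditions)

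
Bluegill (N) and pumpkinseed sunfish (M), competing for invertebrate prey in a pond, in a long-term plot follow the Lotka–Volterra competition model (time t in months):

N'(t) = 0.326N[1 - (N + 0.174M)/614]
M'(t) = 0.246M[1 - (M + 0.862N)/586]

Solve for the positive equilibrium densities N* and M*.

Setting both brackets to zero gives the nullclines N + 0.174M = 614 and 0.862N + M = 586.
Substituting M = 586 - 0.862N into the first: N(1 - 0.174·0.862) = 614 - 0.174·586.
So N* = 512/0.85 = 602, and then M* = 586 - 0.862·602 = 66.7.

N* ≈ 602, M* ≈ 66.7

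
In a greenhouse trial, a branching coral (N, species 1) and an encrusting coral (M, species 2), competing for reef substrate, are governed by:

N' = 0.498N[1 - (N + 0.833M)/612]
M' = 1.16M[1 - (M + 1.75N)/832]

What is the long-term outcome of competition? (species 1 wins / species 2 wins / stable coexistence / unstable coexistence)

unstable coexistence (outcome depends on initial conditions)

Compare the nullcline intercepts: K1/α12 = 612/0.833 = 735 < K2 = 832; K2/α21 = 832/1.75 = 475 < K1 = 612.
Since both are reversed, neither can invade when rare; the interior point is a saddle.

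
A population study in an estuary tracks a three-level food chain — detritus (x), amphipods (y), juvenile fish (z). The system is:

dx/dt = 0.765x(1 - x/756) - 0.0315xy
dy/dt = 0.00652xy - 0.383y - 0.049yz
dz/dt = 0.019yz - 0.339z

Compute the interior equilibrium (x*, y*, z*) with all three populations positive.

From dz/dt = 0: 0.019y* = 0.339, so y* = 17.8.
From dx/dt = 0: 0.765(1 - x*/756) = 0.0315·17.8, giving x* = 756·(1 - 0.735) = 201.
From dy/dt = 0: 0.00652·201 - 0.383 = 0.049z*, so z* = 0.925/0.049 = 18.9.

x* ≈ 201, y* ≈ 17.8, z* ≈ 18.9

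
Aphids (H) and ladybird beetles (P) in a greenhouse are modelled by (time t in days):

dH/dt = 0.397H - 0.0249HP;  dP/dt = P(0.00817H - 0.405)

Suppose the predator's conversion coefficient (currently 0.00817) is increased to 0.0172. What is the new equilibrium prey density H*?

At the interior fixed point, setting dP/dt = 0 with P > 0 fixes H* = (predator death rate)/(HP coefficient) — independent of the other coefficients.
With the change, H* = 0.405/0.0172 = 23.5; it falls from 49.6.

H* ≈ 23.5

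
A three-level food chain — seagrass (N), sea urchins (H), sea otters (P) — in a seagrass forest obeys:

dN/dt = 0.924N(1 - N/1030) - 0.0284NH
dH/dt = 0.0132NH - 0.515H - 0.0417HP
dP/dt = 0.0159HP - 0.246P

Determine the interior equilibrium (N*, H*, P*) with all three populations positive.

N* ≈ 540, H* ≈ 15.5, P* ≈ 159

From dP/dt = 0: 0.0159H* = 0.246, so H* = 15.5.
From dN/dt = 0: 0.924(1 - N*/1030) = 0.0284·15.5, giving N* = 1030·(1 - 0.476) = 540.
From dH/dt = 0: 0.0132·540 - 0.515 = 0.0417P*, so P* = 6.62/0.0417 = 159.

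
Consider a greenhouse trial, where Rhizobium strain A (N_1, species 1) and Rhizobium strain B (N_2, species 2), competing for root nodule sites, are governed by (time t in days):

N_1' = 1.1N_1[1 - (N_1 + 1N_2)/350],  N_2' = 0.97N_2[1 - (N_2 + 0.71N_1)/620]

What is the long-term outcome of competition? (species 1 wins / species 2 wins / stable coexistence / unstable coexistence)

species 2 excludes species 1

Compare the nullcline intercepts: K1/α12 = 350/1 = 350 < K2 = 620; K2/α21 = 620/0.71 = 873 > K1 = 350.
Since the inequalities point opposite ways, species 2 can invade but species 1 cannot.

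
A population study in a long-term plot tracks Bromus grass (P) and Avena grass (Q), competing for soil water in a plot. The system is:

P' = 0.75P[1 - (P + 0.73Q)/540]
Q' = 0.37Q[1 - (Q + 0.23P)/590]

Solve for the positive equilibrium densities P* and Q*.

P* ≈ 131, Q* ≈ 560

Setting both brackets to zero gives the nullclines P + 0.73Q = 540 and 0.23P + Q = 590.
Substituting Q = 590 - 0.23P into the first: P(1 - 0.73·0.23) = 540 - 0.73·590.
So P* = 109/0.832 = 131, and then Q* = 590 - 0.23·131 = 560.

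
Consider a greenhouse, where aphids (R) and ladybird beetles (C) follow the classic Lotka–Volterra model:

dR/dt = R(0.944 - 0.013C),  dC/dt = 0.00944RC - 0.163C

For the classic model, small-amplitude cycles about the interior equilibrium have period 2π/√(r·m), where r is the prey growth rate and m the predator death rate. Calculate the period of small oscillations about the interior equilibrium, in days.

T ≈ 16 days

Here r = 0.944 and m = 0.163, so r·m = 0.154.
ω = √0.154 = 0.392 per day, hence T = 2π/ω ≈ 16 days.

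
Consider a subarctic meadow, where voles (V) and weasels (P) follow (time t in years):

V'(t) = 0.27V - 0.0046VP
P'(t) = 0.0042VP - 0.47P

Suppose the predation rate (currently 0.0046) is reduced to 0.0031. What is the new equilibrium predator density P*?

P* ≈ 87.1

At the interior fixed point, setting dV/dt = 0 with V > 0 fixes P* = (prey growth rate)/(VP coefficient) — independent of the other coefficients.
With the change, P* = 0.27/0.0031 = 87.1; it rises from 58.7.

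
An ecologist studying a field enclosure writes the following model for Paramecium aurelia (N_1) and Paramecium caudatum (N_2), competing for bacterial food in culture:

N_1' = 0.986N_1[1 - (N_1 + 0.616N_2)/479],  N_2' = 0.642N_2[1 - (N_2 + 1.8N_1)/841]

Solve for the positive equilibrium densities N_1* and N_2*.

Setting both brackets to zero gives the nullclines N_1 + 0.616N_2 = 479 and 1.8N_1 + N_2 = 841.
Substituting N_2 = 841 - 1.8N_1 into the first: N_1(1 - 0.616·1.8) = 479 - 0.616·841.
So N_1* = -39.1/-0.109 = 359, and then N_2* = 841 - 1.8·359 = 195.

N_1* ≈ 359, N_2* ≈ 195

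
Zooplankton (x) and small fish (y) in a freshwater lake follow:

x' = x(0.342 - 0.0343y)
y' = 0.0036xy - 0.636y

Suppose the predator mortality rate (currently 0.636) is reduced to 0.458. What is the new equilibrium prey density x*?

At the interior fixed point, setting dy/dt = 0 with y > 0 fixes x* = (predator death rate)/(xy coefficient) — independent of the other coefficients.
With the change, x* = 0.458/0.0036 = 127; it falls from 177.

x* ≈ 127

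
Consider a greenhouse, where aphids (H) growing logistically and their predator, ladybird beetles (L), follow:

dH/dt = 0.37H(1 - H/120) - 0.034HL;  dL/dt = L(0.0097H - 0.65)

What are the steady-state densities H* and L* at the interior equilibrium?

H* ≈ 67, L* ≈ 4.81

From dL/dt = 0 with L > 0: 0.0097H* = 0.65, so H* = 67.
Substitute into dH/dt = 0: 0.37(1 - 67/120) = 0.034L*.
The bracket is 0.442, giving L* = 0.163/0.034 = 4.81.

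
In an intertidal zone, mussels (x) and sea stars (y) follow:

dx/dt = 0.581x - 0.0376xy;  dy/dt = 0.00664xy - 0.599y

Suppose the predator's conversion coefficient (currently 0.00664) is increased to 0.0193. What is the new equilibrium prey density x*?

x* ≈ 31

At the interior fixed point, setting dy/dt = 0 with y > 0 fixes x* = (predator death rate)/(xy coefficient) — independent of the other coefficients.
With the change, x* = 0.599/0.0193 = 31; it falls from 90.2.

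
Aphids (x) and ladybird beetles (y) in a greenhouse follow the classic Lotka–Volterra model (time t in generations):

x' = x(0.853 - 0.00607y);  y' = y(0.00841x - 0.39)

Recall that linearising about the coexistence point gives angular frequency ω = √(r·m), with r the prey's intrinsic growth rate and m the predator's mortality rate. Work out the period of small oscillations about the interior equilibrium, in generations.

Here r = 0.853 and m = 0.39, so r·m = 0.333.
ω = √0.333 = 0.577 per generation, hence T = 2π/ω ≈ 10.9 generations.

T ≈ 10.9 generations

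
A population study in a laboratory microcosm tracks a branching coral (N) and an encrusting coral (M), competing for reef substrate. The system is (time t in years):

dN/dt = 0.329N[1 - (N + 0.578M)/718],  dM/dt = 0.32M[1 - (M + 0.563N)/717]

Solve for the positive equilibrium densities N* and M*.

Setting both brackets to zero gives the nullclines N + 0.578M = 718 and 0.563N + M = 717.
Substituting M = 717 - 0.563N into the first: N(1 - 0.578·0.563) = 718 - 0.578·717.
So N* = 304/0.675 = 450, and then M* = 717 - 0.563·450 = 464.

N* ≈ 450, M* ≈ 464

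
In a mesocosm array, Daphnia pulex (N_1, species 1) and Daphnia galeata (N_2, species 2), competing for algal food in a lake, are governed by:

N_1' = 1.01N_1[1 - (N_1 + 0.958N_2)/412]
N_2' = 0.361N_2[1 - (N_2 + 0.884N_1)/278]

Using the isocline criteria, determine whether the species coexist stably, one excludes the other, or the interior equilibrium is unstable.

Compare the nullcline intercepts: K1/α12 = 412/0.958 = 430 > K2 = 278; K2/α21 = 278/0.884 = 314 < K1 = 412.
Since the inequalities point opposite ways, species 1 can invade but species 2 cannot.

species 1 excludes species 2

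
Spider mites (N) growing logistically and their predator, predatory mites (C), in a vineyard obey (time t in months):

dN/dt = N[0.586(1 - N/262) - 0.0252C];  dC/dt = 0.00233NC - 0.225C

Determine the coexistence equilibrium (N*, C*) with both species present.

N* ≈ 96.6, C* ≈ 14.7

From dC/dt = 0 with C > 0: 0.00233N* = 0.225, so N* = 96.6.
Substitute into dN/dt = 0: 0.586(1 - 96.6/262) = 0.0252C*.
The bracket is 0.631, giving C* = 0.37/0.0252 = 14.7.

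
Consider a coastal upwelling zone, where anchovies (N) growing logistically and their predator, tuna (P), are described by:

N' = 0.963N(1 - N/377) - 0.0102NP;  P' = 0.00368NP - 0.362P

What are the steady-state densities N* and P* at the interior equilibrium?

From dP/dt = 0 with P > 0: 0.00368N* = 0.362, so N* = 98.4.
Substitute into dN/dt = 0: 0.963(1 - 98.4/377) = 0.0102P*.
The bracket is 0.739, giving P* = 0.712/0.0102 = 69.8.

N* ≈ 98.4, P* ≈ 69.8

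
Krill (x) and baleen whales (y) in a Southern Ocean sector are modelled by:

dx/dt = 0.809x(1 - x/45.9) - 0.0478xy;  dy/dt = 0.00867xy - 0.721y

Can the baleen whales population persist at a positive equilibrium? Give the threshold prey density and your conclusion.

Threshold x = 83.2; K < 83.2, so no, the predator goes extinct.

The predator equation gives dy/dt > 0 only when x > 0.721/0.00867 = 83.2.
Without the predator, x → K = 45.9. Since 45.9 < 83.2, the predator cannot invade.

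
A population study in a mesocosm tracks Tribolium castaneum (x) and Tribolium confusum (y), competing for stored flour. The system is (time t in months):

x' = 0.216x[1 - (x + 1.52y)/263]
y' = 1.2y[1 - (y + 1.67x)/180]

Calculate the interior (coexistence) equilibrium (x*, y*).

x* ≈ 6.89, y* ≈ 168

Setting both brackets to zero gives the nullclines x + 1.52y = 263 and 1.67x + y = 180.
Substituting y = 180 - 1.67x into the first: x(1 - 1.52·1.67) = 263 - 1.52·180.
So x* = -10.6/-1.54 = 6.89, and then y* = 180 - 1.67·6.89 = 168.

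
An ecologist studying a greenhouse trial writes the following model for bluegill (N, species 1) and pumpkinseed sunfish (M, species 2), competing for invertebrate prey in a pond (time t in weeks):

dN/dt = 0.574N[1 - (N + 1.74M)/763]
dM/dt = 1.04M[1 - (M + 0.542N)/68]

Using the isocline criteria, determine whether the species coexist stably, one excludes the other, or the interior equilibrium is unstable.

Compare the nullcline intercepts: K1/α12 = 763/1.74 = 439 > K2 = 68; K2/α21 = 68/0.542 = 125 < K1 = 763.
Since the inequalities point opposite ways, species 1 can invade but species 2 cannot.

species 1 excludes species 2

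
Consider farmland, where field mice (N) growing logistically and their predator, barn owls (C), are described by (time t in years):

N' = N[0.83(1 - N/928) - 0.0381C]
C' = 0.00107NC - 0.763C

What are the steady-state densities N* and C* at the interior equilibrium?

From dC/dt = 0 with C > 0: 0.00107N* = 0.763, so N* = 713.
Substitute into dN/dt = 0: 0.83(1 - 713/928) = 0.0381C*.
The bracket is 0.232, giving C* = 0.192/0.0381 = 5.05.

N* ≈ 713, C* ≈ 5.05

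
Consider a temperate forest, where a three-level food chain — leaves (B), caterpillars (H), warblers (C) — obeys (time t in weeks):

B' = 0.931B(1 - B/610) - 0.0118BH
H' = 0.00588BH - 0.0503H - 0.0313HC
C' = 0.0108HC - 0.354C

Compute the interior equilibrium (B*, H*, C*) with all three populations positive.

B* ≈ 357, H* ≈ 32.8, C* ≈ 65.4

From dC/dt = 0: 0.0108H* = 0.354, so H* = 32.8.
From dB/dt = 0: 0.931(1 - B*/610) = 0.0118·32.8, giving B* = 610·(1 - 0.415) = 357.
From dH/dt = 0: 0.00588·357 - 0.0503 = 0.0313C*, so C* = 2.05/0.0313 = 65.4.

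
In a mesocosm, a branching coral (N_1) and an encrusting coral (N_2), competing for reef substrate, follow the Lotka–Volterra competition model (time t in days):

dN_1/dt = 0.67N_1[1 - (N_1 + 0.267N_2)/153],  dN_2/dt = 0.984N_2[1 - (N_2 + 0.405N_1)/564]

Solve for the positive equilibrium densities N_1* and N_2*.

N_1* ≈ 2.7, N_2* ≈ 563

Setting both brackets to zero gives the nullclines N_1 + 0.267N_2 = 153 and 0.405N_1 + N_2 = 564.
Substituting N_2 = 564 - 0.405N_1 into the first: N_1(1 - 0.267·0.405) = 153 - 0.267·564.
So N_1* = 2.41/0.892 = 2.7, and then N_2* = 564 - 0.405·2.7 = 563.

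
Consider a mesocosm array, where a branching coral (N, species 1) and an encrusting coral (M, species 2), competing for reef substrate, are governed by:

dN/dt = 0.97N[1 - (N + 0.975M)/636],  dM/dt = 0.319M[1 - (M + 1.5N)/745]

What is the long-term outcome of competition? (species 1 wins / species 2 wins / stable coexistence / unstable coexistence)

unstable coexistence (outcome depends on initial conditions)

Compare the nullcline intercepts: K1/α12 = 636/0.975 = 652 < K2 = 745; K2/α21 = 745/1.5 = 497 < K1 = 636.
Since both are reversed, neither can invade when rare; the interior point is a saddle.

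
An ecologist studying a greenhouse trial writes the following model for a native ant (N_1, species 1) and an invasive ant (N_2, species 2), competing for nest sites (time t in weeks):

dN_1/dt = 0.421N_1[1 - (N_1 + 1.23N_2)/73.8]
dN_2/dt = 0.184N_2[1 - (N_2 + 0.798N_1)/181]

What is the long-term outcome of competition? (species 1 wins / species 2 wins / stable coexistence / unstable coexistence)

species 2 excludes species 1

Compare the nullcline intercepts: K1/α12 = 73.8/1.23 = 60 < K2 = 181; K2/α21 = 181/0.798 = 227 > K1 = 73.8.
Since the inequalities point opposite ways, species 2 can invade but species 1 cannot.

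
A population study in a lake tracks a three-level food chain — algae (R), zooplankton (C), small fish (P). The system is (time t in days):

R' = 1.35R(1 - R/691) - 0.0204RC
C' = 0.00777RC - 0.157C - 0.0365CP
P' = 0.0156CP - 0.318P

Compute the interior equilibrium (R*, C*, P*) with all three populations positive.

From dP/dt = 0: 0.0156C* = 0.318, so C* = 20.4.
From dR/dt = 0: 1.35(1 - R*/691) = 0.0204·20.4, giving R* = 691·(1 - 0.308) = 478.
From dC/dt = 0: 0.00777·478 - 0.157 = 0.0365P*, so P* = 3.56/0.0365 = 97.5.

R* ≈ 478, C* ≈ 20.4, P* ≈ 97.5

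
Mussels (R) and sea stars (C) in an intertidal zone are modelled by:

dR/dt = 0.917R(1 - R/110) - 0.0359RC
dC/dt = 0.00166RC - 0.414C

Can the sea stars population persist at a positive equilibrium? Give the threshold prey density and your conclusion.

Threshold R = 249; K < 249, so no, the predator goes extinct.

The predator equation gives dC/dt > 0 only when R > 0.414/0.00166 = 249.
Without the predator, R → K = 110. Since 110 < 249, the predator cannot invade.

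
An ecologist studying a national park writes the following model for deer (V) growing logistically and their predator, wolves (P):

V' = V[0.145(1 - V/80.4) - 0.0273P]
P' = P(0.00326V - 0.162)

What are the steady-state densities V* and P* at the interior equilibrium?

V* ≈ 49.7, P* ≈ 2.03

From dP/dt = 0 with P > 0: 0.00326V* = 0.162, so V* = 49.7.
Substitute into dV/dt = 0: 0.145(1 - 49.7/80.4) = 0.0273P*.
The bracket is 0.382, giving P* = 0.0554/0.0273 = 2.03.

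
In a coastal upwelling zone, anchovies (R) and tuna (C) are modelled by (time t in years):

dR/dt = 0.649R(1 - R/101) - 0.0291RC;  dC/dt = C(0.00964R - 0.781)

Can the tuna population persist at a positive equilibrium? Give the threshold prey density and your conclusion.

The predator equation gives dC/dt > 0 only when R > 0.781/0.00964 = 81.
Without the predator, R → K = 101. Since 101 > 81, the predator can invade and persist.

Threshold R = 81; K > 81, so yes, the predator persists.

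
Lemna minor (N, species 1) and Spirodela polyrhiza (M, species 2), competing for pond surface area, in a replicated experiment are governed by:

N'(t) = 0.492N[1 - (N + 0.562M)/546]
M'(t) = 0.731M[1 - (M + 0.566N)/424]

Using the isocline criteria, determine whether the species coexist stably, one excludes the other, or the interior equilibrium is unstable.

stable coexistence

Compare the nullcline intercepts: K1/α12 = 546/0.562 = 972 > K2 = 424; K2/α21 = 424/0.566 = 749 > K1 = 546.
Since both inequalities hold, each species can invade when rare, so the interior equilibrium is stable.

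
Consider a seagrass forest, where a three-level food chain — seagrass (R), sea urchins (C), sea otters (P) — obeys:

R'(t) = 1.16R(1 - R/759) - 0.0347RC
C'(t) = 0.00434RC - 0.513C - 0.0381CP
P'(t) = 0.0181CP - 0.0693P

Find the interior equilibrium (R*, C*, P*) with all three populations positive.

R* ≈ 672, C* ≈ 3.83, P* ≈ 63.1

From dP/dt = 0: 0.0181C* = 0.0693, so C* = 3.83.
From dR/dt = 0: 1.16(1 - R*/759) = 0.0347·3.83, giving R* = 759·(1 - 0.115) = 672.
From dC/dt = 0: 0.00434·672 - 0.513 = 0.0381P*, so P* = 2.4/0.0381 = 63.1.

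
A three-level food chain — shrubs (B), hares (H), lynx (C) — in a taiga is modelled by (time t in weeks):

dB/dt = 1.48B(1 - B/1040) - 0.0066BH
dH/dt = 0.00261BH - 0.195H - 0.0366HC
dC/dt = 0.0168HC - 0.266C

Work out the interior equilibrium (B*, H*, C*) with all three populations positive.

B* ≈ 967, H* ≈ 15.8, C* ≈ 63.6

From dC/dt = 0: 0.0168H* = 0.266, so H* = 15.8.
From dB/dt = 0: 1.48(1 - B*/1040) = 0.0066·15.8, giving B* = 1040·(1 - 0.0706) = 967.
From dH/dt = 0: 0.00261·967 - 0.195 = 0.0366C*, so C* = 2.33/0.0366 = 63.6.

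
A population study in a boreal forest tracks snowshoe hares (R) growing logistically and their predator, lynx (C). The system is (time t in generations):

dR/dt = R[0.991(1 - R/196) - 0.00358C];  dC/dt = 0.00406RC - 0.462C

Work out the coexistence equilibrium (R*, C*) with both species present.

From dC/dt = 0 with C > 0: 0.00406R* = 0.462, so R* = 114.
Substitute into dR/dt = 0: 0.991(1 - 114/196) = 0.00358C*.
The bracket is 0.419, giving C* = 0.416/0.00358 = 116.

R* ≈ 114, C* ≈ 116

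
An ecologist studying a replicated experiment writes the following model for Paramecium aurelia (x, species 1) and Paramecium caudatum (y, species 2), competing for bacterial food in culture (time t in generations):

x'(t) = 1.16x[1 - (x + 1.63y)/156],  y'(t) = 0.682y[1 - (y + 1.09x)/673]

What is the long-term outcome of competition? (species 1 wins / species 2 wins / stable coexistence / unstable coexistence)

Compare the nullcline intercepts: K1/α12 = 156/1.63 = 95.7 < K2 = 673; K2/α21 = 673/1.09 = 617 > K1 = 156.
Since the inequalities point opposite ways, species 2 can invade but species 1 cannot.

species 2 excludes species 1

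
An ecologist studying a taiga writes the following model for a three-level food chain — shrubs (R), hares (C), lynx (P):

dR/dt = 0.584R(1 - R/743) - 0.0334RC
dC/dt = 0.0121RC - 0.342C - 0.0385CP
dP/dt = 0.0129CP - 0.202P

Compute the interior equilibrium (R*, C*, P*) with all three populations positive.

R* ≈ 77.6, C* ≈ 15.7, P* ≈ 15.5

From dP/dt = 0: 0.0129C* = 0.202, so C* = 15.7.
From dR/dt = 0: 0.584(1 - R*/743) = 0.0334·15.7, giving R* = 743·(1 - 0.896) = 77.6.
From dC/dt = 0: 0.0121·77.6 - 0.342 = 0.0385P*, so P* = 0.597/0.0385 = 15.5.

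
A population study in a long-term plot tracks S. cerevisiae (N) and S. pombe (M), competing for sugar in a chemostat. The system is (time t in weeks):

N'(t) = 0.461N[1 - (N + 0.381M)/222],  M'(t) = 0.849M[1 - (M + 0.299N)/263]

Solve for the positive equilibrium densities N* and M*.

Setting both brackets to zero gives the nullclines N + 0.381M = 222 and 0.299N + M = 263.
Substituting M = 263 - 0.299N into the first: N(1 - 0.381·0.299) = 222 - 0.381·263.
So N* = 122/0.886 = 137, and then M* = 263 - 0.299·137 = 222.

N* ≈ 137, M* ≈ 222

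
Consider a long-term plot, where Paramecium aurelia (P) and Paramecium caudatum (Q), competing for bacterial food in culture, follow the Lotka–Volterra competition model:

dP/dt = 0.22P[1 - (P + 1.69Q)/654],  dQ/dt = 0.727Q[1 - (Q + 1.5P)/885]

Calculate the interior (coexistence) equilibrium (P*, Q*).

Setting both brackets to zero gives the nullclines P + 1.69Q = 654 and 1.5P + Q = 885.
Substituting Q = 885 - 1.5P into the first: P(1 - 1.69·1.5) = 654 - 1.69·885.
So P* = -842/-1.54 = 548, and then Q* = 885 - 1.5·548 = 62.5.

P* ≈ 548, Q* ≈ 62.5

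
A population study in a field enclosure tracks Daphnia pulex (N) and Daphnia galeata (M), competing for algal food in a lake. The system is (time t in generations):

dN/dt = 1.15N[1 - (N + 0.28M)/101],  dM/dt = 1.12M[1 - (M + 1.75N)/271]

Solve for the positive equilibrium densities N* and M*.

Setting both brackets to zero gives the nullclines N + 0.28M = 101 and 1.75N + M = 271.
Substituting M = 271 - 1.75N into the first: N(1 - 0.28·1.75) = 101 - 0.28·271.
So N* = 25.1/0.51 = 49.3, and then M* = 271 - 1.75·49.3 = 185.

N* ≈ 49.3, M* ≈ 185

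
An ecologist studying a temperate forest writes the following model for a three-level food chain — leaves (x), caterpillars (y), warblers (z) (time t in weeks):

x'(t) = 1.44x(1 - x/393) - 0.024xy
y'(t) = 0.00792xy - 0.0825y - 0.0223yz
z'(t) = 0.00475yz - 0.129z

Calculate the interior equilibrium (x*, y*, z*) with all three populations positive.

From dz/dt = 0: 0.00475y* = 0.129, so y* = 27.2.
From dx/dt = 0: 1.44(1 - x*/393) = 0.024·27.2, giving x* = 393·(1 - 0.453) = 215.
From dy/dt = 0: 0.00792·215 - 0.0825 = 0.0223z*, so z* = 1.62/0.0223 = 72.7.

x* ≈ 215, y* ≈ 27.2, z* ≈ 72.7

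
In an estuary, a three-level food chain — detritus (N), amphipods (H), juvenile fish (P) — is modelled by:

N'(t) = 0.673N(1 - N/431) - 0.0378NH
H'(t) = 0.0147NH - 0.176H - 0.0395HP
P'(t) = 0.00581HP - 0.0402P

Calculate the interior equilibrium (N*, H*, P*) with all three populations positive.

From dP/dt = 0: 0.00581H* = 0.0402, so H* = 6.92.
From dN/dt = 0: 0.673(1 - N*/431) = 0.0378·6.92, giving N* = 431·(1 - 0.389) = 264.
From dH/dt = 0: 0.0147·264 - 0.176 = 0.0395P*, so P* = 3.7/0.0395 = 93.6.

N* ≈ 264, H* ≈ 6.92, P* ≈ 93.6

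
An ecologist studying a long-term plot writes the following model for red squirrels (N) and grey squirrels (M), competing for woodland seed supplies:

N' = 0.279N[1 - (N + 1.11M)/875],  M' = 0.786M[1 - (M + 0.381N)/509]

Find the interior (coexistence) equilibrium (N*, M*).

Setting both brackets to zero gives the nullclines N + 1.11M = 875 and 0.381N + M = 509.
Substituting M = 509 - 0.381N into the first: N(1 - 1.11·0.381) = 875 - 1.11·509.
So N* = 310/0.577 = 537, and then M* = 509 - 0.381·537 = 304.

N* ≈ 537, M* ≈ 304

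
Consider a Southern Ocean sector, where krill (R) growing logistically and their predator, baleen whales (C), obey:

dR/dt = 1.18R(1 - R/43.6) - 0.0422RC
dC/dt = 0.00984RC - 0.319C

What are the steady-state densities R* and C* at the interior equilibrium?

R* ≈ 32.4, C* ≈ 7.17

From dC/dt = 0 with C > 0: 0.00984R* = 0.319, so R* = 32.4.
Substitute into dR/dt = 0: 1.18(1 - 32.4/43.6) = 0.0422C*.
The bracket is 0.256, giving C* = 0.303/0.0422 = 7.17.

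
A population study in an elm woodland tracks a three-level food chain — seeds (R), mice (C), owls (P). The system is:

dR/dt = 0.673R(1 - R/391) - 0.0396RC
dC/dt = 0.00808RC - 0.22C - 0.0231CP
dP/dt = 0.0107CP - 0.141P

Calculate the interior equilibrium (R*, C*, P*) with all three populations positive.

R* ≈ 87.8, C* ≈ 13.2, P* ≈ 21.2

From dP/dt = 0: 0.0107C* = 0.141, so C* = 13.2.
From dR/dt = 0: 0.673(1 - R*/391) = 0.0396·13.2, giving R* = 391·(1 - 0.775) = 87.8.
From dC/dt = 0: 0.00808·87.8 - 0.22 = 0.0231P*, so P* = 0.49/0.0231 = 21.2.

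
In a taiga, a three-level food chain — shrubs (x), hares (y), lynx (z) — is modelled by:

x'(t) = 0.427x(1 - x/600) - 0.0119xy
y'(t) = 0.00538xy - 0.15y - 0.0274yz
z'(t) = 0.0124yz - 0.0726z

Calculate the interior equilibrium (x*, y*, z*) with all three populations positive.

x* ≈ 502, y* ≈ 5.85, z* ≈ 93.1

From dz/dt = 0: 0.0124y* = 0.0726, so y* = 5.85.
From dx/dt = 0: 0.427(1 - x*/600) = 0.0119·5.85, giving x* = 600·(1 - 0.163) = 502.
From dy/dt = 0: 0.00538·502 - 0.15 = 0.0274z*, so z* = 2.55/0.0274 = 93.1.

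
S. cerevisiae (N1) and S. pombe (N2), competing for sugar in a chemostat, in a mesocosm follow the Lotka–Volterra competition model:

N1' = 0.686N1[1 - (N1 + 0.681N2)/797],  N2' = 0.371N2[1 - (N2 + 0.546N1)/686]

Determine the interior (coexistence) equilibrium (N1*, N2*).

Setting both brackets to zero gives the nullclines N1 + 0.681N2 = 797 and 0.546N1 + N2 = 686.
Substituting N2 = 686 - 0.546N1 into the first: N1(1 - 0.681·0.546) = 797 - 0.681·686.
So N1* = 330/0.628 = 525, and then N2* = 686 - 0.546·525 = 399.

N1* ≈ 525, N2* ≈ 399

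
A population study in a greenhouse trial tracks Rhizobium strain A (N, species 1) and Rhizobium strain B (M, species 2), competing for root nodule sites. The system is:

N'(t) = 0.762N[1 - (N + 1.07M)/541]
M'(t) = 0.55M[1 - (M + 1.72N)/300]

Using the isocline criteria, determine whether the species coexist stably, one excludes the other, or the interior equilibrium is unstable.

Compare the nullcline intercepts: K1/α12 = 541/1.07 = 506 > K2 = 300; K2/α21 = 300/1.72 = 174 < K1 = 541.
Since the inequalities point opposite ways, species 1 can invade but species 2 cannot.

species 1 excludes species 2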